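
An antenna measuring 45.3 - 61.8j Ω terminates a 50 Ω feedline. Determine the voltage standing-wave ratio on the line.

Γ = (Z_L − Z_0)/(Z_L + Z_0) = (-4.7 − j61.8)/(95.3 − j61.8)
|Γ| = 62/114 = 0.546
VSWR = (1 + |Γ|)/(1 − |Γ|) = 1.55/0.454

VSWR ≈ 3.4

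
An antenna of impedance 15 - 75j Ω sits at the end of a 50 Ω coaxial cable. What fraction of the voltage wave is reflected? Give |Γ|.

|Γ| ≈ 0.834

Γ = (Z_L − Z_0)/(Z_L + Z_0) = (-35 − j75)/(65 − j75)
|Γ| = 82.8/99.2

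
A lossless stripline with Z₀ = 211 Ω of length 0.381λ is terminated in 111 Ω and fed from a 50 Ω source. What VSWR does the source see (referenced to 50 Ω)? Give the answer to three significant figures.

VSWR ≈ 5

βl = 2π × 0.381 = 137°
tan(βl) = -0.927
Z_in = Z_0·(Z_L + jZ_0·tanβl)/(Z_0 + jZ_L·tanβl) = 167 − j114 Ω
Γ_s = (Z_in − Z_s)/(Z_in + Z_s) = (117 − j114)/(217 − j114), |Γ_s| = 0.667
VSWR = (1 + |Γ_s|)/(1 − |Γ_s|)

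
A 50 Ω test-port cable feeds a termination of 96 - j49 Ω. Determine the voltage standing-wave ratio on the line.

VSWR ≈ 2.55

Γ = (Z_L − Z_0)/(Z_L + Z_0) = (46 − j49)/(146 − j49)
|Γ| = 67.2/154 = 0.436
VSWR = (1 + |Γ|)/(1 − |Γ|) = 1.44/0.564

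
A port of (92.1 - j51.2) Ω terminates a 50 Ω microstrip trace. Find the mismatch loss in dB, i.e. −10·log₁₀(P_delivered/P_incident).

mismatch loss ≈ 0.929 dB

Γ = (42.1 − j51.2)/(142.1 − j51.2), |Γ| = 0.439
|Γ|² = 0.193, so P_del/P_inc = 1 − |Γ|² = 0.807
ML = −10·log₁₀(1 − |Γ|²)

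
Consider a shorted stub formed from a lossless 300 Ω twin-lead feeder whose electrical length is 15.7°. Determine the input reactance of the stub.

X_in ≈ 84.3 Ω (inductive)

tan(βl) = 0.281
For a shorted stub, Z_in = jZ_0·tan(βl)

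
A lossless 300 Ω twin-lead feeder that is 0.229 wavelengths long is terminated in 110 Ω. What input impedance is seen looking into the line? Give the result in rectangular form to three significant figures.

Z_in ≈ 736 + j227 Ω

βl = 2π × 0.229 = 82.4°
tan(βl) = tan(82.4°) = 7.53
Z_in = Z_0·(Z_L + jZ_0·tanβl)/(Z_0 + jZ_L·tanβl)
     = 300·(110 + j2260)/(300 + j829)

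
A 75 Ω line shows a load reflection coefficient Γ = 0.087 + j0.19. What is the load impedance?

Z_L ≈ 82.5 + j32.8 Ω

Z_L = Z_0·(1 + Γ)/(1 − Γ) = 75·(1.09 + j0.19)/(0.913 − j0.19)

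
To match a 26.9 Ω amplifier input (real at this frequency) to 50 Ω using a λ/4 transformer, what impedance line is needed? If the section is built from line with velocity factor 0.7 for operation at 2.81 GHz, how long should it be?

Z_qwt = √(Z_0·R_L) = √(50 × 26.9) = √1345
λ = 0.7·c/f = 0.0747 m, so l = λ/4 = 0.0187 m

Z_qwt ≈ 36.7 Ω; length ≈ 1.87 cm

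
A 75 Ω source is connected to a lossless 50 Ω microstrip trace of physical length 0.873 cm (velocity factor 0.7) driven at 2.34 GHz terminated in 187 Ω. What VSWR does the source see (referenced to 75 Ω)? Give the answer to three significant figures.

λ = v/f = 0.7·c / 2.34 GHz = 0.0897 m
βl = 2π·l/λ = 2π × 0.0973 = 35°
tan(βl) = 0.701
Z_in = Z_0·(Z_L + jZ_0·tanβl)/(Z_0 + jZ_L·tanβl) = 35.4 − j57.8 Ω
Γ_s = (Z_in − Z_s)/(Z_in + Z_s) = (-39.6 − j57.8)/(110 − j57.8), |Γ_s| = 0.562
VSWR = (1 + |Γ_s|)/(1 − |Γ_s|)

VSWR ≈ 3.57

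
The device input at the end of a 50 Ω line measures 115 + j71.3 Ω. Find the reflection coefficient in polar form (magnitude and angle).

Γ ≈ 0.537 ∠ 24.3°

Γ = (Z_L − Z_0)/(Z_L + Z_0) = (65 + j71.3)/(165 + j71.3)
|Γ| = 96.5/180 = 0.537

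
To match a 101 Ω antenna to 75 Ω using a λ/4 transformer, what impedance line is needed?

Z_qwt = √(Z_0·R_L) = √(75 × 101) = √7575

Z_qwt ≈ 87 Ω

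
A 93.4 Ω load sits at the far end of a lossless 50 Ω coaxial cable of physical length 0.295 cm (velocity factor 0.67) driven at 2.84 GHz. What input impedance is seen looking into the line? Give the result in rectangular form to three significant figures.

Z_in ≈ 80 − j26.7 Ω

λ = v/f = 0.67·c / 2.84 GHz = 0.0708 m
βl = 2π·l/λ = 2π × 0.0417 = 15°
tan(βl) = tan(15°) = 0.268
Z_in = Z_0·(Z_L + jZ_0·tanβl)/(Z_0 + jZ_L·tanβl)
     = 50·(93.4 + j13.4)/(50 + j25)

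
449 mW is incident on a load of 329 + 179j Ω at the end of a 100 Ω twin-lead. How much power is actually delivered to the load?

|Γ| = |(229 + j179)/(429 + j179)| = 0.625
|Γ|² = 0.391
P_refl = |Γ|²·P_inc = 176 mW, P_del = (1 − |Γ|²)·P_inc = 273 mW

P_delivered ≈ 273 mW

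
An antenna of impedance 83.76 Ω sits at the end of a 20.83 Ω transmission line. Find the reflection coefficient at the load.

Γ = 0.602

Γ = (Z_L − Z_0)/(Z_L + Z_0) = (83.76 − 20.83)/(83.76 + 20.83) = 62.93/104.6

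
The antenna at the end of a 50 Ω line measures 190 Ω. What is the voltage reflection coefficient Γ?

Γ = (Z_L − Z_0)/(Z_L + Z_0) = (190 − 50)/(190 + 50) = 140/240

Γ = 0.583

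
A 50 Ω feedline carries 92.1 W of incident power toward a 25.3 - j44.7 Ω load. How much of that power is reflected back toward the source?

|Γ| = |(-24.7 − j44.7)/(75.3 − j44.7)| = 0.583
|Γ|² = 0.34
P_refl = |Γ|²·P_inc = 31.3 W, P_del = (1 − |Γ|²)·P_inc = 60.8 W

P_reflected ≈ 31.3 W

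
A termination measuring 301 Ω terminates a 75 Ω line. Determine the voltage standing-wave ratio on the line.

Γ = (301 − 75)/(301 + 75) = 0.601
VSWR = (1 + 0.601)/(1 − 0.601)

VSWR ≈ 4.01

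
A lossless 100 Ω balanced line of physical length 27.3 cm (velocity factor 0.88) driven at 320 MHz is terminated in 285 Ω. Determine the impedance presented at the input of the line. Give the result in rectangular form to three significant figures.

Z_in ≈ 44.3 + j47.1 Ω

λ = v/f = 0.88·c / 320 MHz = 0.825 m
βl = 2π·l/λ = 2π × 0.331 = 119°
tan(βl) = tan(119°) = -1.79
Z_in = Z_0·(Z_L + jZ_0·tanβl)/(Z_0 + jZ_L·tanβl)
     = 100·(285 − j179)/(100 − j511)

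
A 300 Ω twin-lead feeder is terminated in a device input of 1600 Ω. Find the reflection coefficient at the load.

Γ = 0.684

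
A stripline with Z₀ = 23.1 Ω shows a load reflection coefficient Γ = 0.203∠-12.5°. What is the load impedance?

Z_L = Z_0·(1 + Γ)/(1 − Γ) = 23.1·(1.2 − j0.0439)/(0.802 + j0.0439)

Z_L ≈ 34.3 − j3.15 Ω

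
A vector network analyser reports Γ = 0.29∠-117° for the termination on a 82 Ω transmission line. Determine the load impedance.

Z_L = Z_0·(1 + Γ)/(1 − Γ) = 82·(0.868 − j0.258)/(1.13 + j0.258)

Z_L ≈ 55.7 − j31.5 Ω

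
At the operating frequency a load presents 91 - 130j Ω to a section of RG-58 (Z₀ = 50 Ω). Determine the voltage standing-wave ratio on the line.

VSWR ≈ 5.91

Γ = (Z_L − Z_0)/(Z_L + Z_0) = (41 − j130)/(141 − j130)
|Γ| = 136/192 = 0.711
VSWR = (1 + |Γ|)/(1 − |Γ|) = 1.71/0.289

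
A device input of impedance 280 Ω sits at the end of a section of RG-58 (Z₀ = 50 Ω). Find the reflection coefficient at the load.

Γ = (Z_L − Z_0)/(Z_L + Z_0) = (280 − 50)/(280 + 50) = 230/330

Γ = 0.697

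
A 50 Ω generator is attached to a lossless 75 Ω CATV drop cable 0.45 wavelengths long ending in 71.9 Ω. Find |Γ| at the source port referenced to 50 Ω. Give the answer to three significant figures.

|Γ| ≈ 0.184

βl = 2π × 0.45 = 162°
tan(βl) = -0.325
Z_in = Z_0·(Z_L + jZ_0·tanβl)/(Z_0 + jZ_L·tanβl) = 72.5 − j1.8 Ω
Γ_s = (Z_in − Z_s)/(Z_in + Z_s) = (22.5 − j1.8)/(122 − j1.8), |Γ_s| = 0.184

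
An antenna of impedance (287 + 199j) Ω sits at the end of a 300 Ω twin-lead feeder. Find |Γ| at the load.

Γ = (Z_L − Z_0)/(Z_L + Z_0) = (-13 + j199)/(587 + j199)
|Γ| = 199/620

|Γ| ≈ 0.322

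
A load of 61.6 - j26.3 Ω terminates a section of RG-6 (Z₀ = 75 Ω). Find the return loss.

RL ≈ 13.5 dB

Γ = (-13.4 − j26.3)/(136.6 − j26.3), |Γ| = 0.212
RL = −20·log₁₀|Γ| = −20·log₁₀(0.212)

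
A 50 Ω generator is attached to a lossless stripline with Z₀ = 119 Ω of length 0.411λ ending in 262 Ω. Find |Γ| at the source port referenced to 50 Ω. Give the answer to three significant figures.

βl = 2π × 0.411 = 148°
tan(βl) = -0.626
Z_in = Z_0·(Z_L + jZ_0·tanβl)/(Z_0 + jZ_L·tanβl) = 126 + j98.9 Ω
Γ_s = (Z_in − Z_s)/(Z_in + Z_s) = (75.8 + j98.9)/(176 + j98.9), |Γ_s| = 0.618

|Γ| ≈ 0.618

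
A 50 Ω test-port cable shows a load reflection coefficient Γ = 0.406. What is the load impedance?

Z_L = Z_0·(1 + Γ)/(1 − Γ) = 50·(1.41)/(0.594)

Z_L ≈ 118 Ω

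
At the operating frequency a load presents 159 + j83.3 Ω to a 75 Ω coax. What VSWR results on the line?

VSWR ≈ 2.82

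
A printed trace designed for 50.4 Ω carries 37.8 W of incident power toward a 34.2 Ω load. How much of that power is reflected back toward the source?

P_reflected ≈ 1.39 W

Γ = (34.2 − 50.4)/(34.2 + 50.4) = -0.191
|Γ|² = 0.0367
P_refl = |Γ|²·P_inc = 1.39 W, P_del = (1 − |Γ|²)·P_inc = 36.4 W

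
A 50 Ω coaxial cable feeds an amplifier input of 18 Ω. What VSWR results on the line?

VSWR ≈ 2.78

Γ = (18 − 50)/(18 + 50) = -0.471
VSWR = (1 + 0.471)/(1 − 0.471)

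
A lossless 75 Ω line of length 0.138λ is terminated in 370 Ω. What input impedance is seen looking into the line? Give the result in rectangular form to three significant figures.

Z_in ≈ 25.4 − j59.3 Ω

βl = 2π × 0.138 = 49.7°
tan(βl) = tan(49.7°) = 1.18
Z_in = Z_0·(Z_L + jZ_0·tanβl)/(Z_0 + jZ_L·tanβl)
     = 75·(370 + j88.4)/(75 + j436)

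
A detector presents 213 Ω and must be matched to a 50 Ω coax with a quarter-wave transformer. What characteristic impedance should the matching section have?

Z_qwt = √(Z_0·R_L) = √(50 × 213) = √10650

Z_qwt ≈ 103 Ω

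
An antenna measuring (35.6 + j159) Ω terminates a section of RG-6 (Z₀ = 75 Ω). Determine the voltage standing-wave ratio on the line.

VSWR ≈ 12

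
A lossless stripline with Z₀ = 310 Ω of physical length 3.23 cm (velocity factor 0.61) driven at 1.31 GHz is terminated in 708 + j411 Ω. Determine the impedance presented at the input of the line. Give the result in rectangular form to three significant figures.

λ = v/f = 0.61·c / 1.31 GHz = 0.14 m
βl = 2π·l/λ = 2π × 0.231 = 83.2°
tan(βl) = tan(83.2°) = 8.43
Z_in = Z_0·(Z_L + jZ_0·tanβl)/(Z_0 + jZ_L·tanβl)
     = 310·(708 + j3030)/(-3160 + j5970)

Z_in ≈ 108 − j93.6 Ω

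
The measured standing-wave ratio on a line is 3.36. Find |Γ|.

|Γ| = (S − 1)/(S + 1) = (3.36 − 1)/(3.36 + 1) = 2.36/4.36

|Γ| ≈ 0.541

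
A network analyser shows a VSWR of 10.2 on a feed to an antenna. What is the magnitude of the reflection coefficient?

|Γ| ≈ 0.821

|Γ| = (S − 1)/(S + 1) = (10.2 − 1)/(10.2 + 1) = 9.2/11.2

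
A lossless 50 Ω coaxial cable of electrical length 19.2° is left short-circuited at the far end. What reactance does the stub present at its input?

X_in ≈ 17.4 Ω (inductive)

tan(βl) = 0.348
For a short-circuited stub, Z_in = jZ_0·tan(βl)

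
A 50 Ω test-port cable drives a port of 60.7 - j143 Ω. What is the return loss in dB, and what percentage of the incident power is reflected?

RL ≈ 2.01 dB; 62.9% of incident power reflected

Γ = (10.7 − j143)/(110.7 − j143), |Γ| = 0.793
RL = −20·log₁₀(0.793) = 2.01 dB
P_refl/P_inc = |Γ|² = 0.629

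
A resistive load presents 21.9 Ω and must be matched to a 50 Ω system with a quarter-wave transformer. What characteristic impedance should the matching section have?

Z_qwt ≈ 33.1 Ω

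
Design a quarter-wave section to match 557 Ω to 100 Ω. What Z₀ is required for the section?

Z_qwt = √(Z_0·R_L) = √(100 × 557) = √55700

Z_qwt ≈ 236 Ω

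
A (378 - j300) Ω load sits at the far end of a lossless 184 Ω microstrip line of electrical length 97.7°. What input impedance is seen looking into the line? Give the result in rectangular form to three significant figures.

tan(βl) = tan(97.7°) = -7.4
Z_in = Z_0·(Z_L + jZ_0·tanβl)/(Z_0 + jZ_L·tanβl)
     = 184·(378 − j1660)/(-2030 − j2800)

Z_in ≈ 59.6 + j68.3 Ω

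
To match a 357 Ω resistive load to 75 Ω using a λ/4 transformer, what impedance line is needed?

Z_qwt = √(Z_0·R_L) = √(75 × 357) = √26780

Z_qwt ≈ 164 Ω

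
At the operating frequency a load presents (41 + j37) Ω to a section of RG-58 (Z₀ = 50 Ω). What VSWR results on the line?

VSWR ≈ 2.27

Γ = (Z_L − Z_0)/(Z_L + Z_0) = (-9 + j37)/(91 + j37)
|Γ| = 38.1/98.2 = 0.388
VSWR = (1 + |Γ|)/(1 − |Γ|) = 1.39/0.612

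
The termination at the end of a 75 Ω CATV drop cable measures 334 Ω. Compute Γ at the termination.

Γ = (Z_L − Z_0)/(Z_L + Z_0) = (334 − 75)/(334 + 75) = 259/409

Γ = 0.633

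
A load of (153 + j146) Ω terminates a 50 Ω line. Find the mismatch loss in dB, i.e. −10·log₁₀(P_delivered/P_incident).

mismatch loss ≈ 3.1 dB

Γ = (103 + j146)/(203 + j146), |Γ| = 0.715
|Γ|² = 0.511, so P_del/P_inc = 1 − |Γ|² = 0.489
ML = −10·log₁₀(1 − |Γ|²)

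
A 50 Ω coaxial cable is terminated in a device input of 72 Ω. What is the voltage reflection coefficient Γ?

Γ = (Z_L − Z_0)/(Z_L + Z_0) = (72 − 50)/(72 + 50) = 22/122

Γ = 0.18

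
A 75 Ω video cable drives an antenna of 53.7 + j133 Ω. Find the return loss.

Γ = (-21.3 + j133)/(128.7 + j133), |Γ| = 0.728
RL = −20·log₁₀|Γ| = −20·log₁₀(0.728)

RL ≈ 2.76 dB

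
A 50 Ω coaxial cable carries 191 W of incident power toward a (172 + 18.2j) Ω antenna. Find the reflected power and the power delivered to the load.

P_reflected ≈ 58.6 W; P_delivered ≈ 132 W

|Γ| = |(122 + j18.2)/(222 + j18.2)| = 0.554
|Γ|² = 0.307
P_refl = |Γ|²·P_inc = 58.6 W, P_del = (1 − |Γ|²)·P_inc = 132 W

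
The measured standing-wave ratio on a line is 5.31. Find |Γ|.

|Γ| ≈ 0.683

|Γ| = (S − 1)/(S + 1) = (5.31 − 1)/(5.31 + 1) = 4.31/6.31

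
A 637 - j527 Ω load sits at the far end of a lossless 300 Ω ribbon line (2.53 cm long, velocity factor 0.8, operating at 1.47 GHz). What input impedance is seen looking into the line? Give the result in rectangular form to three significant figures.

Z_in ≈ 89.2 − j102 Ω

λ = v/f = 0.8·c / 1.47 GHz = 0.163 m
βl = 2π·l/λ = 2π × 0.155 = 55.8°
tan(βl) = tan(55.8°) = 1.47
Z_in = Z_0·(Z_L + jZ_0·tanβl)/(Z_0 + jZ_L·tanβl)
     = 300·(637 − j85.8)/(1080 + j937)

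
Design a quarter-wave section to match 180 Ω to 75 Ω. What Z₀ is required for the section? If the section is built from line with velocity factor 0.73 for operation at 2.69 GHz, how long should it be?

Z_qwt = √(Z_0·R_L) = √(75 × 180) = √13500
λ = 0.73·c/f = 0.0814 m, so l = λ/4 = 0.0204 m

Z_qwt ≈ 116 Ω; length ≈ 2.04 cm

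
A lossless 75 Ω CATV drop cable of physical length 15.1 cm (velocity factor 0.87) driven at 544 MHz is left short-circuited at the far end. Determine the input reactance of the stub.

X_in ≈ -174 Ω (capacitive)

λ = v/f = 0.87·c / 544 MHz = 0.48 m
βl = 2π·l/λ = 2π × 0.315 = 113°
tan(βl) = -2.32
For a short-circuited stub, Z_in = jZ_0·tan(βl)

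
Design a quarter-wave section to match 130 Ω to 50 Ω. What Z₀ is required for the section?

Z_qwt ≈ 80.6 Ω

Z_qwt = √(Z_0·R_L) = √(50 × 130) = √6500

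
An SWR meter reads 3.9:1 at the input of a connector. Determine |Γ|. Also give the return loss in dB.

|Γ| ≈ 0.592; return loss ≈ 4.56 dB

|Γ| = (S − 1)/(S + 1) = (3.9 − 1)/(3.9 + 1) = 2.9/4.9
RL = −20·log₁₀|Γ| = −20·log₁₀(0.592)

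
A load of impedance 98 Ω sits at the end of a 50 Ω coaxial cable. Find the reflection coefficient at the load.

Γ = 0.324

Γ = (Z_L − Z_0)/(Z_L + Z_0) = (98 − 50)/(98 + 50) = 48/148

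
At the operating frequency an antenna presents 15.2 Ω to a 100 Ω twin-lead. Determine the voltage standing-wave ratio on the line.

For a purely resistive load, VSWR = R_L/Z_0 or Z_0/R_L (whichever > 1) = 100/15.2

VSWR ≈ 6.58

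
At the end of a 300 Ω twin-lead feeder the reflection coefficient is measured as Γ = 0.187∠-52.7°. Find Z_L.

Z_L = Z_0·(1 + Γ)/(1 − Γ) = 300·(1.11 − j0.149)/(0.887 + j0.149)

Z_L ≈ 358 − j110 Ω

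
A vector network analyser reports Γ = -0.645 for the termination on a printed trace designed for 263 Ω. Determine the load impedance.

Z_L ≈ 56.8 Ω

Z_L = Z_0·(1 + Γ)/(1 − Γ) = 263·(0.355)/(1.65)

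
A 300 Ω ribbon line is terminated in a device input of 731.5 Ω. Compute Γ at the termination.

Γ = 0.418

Γ = (Z_L − Z_0)/(Z_L + Z_0) = (731.5 − 300)/(731.5 + 300) = 431.5/1032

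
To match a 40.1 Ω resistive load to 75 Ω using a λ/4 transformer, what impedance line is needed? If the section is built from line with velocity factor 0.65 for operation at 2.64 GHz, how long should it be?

Z_qwt ≈ 54.8 Ω; length ≈ 1.85 cm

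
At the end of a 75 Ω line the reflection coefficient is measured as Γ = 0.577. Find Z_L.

Z_L ≈ 280 Ω

Z_L = Z_0·(1 + Γ)/(1 − Γ) = 75·(1.58)/(0.423)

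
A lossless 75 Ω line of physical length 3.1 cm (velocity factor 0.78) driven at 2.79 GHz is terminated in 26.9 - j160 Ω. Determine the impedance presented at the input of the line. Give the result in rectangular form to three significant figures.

Z_in ≈ 32.2 + j178 Ω

λ = v/f = 0.78·c / 2.79 GHz = 0.0839 m
βl = 2π·l/λ = 2π × 0.37 = 133°
tan(βl) = tan(133°) = -1.07
Z_in = Z_0·(Z_L + jZ_0·tanβl)/(Z_0 + jZ_L·tanβl)
     = 75·(26.9 − j240)/(-96.2 − j28.8)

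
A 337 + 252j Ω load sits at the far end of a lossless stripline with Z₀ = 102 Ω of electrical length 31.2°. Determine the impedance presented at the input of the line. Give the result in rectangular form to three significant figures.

tan(βl) = tan(31.2°) = 0.606
Z_in = Z_0·(Z_L + jZ_0·tanβl)/(Z_0 + jZ_L·tanβl)
     = 102·(337 + j314)/(-50.6 + j204)

Z_in ≈ 108 − j195 Ω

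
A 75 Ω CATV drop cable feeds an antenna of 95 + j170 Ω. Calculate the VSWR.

Γ = (Z_L − Z_0)/(Z_L + Z_0) = (20 + j170)/(170 + j170)
|Γ| = 171/240 = 0.712
VSWR = (1 + |Γ|)/(1 − |Γ|) = 1.71/0.288

VSWR ≈ 5.94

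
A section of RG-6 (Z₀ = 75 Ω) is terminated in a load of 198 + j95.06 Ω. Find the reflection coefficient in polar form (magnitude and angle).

Γ = (Z_L − Z_0)/(Z_L + Z_0) = (123 + j95.06)/(273 + j95.06)
|Γ| = 155/289 = 0.538

Γ ≈ 0.538 ∠ 18.5°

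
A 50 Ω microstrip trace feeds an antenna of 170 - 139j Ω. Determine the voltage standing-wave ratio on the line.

Γ = (Z_L − Z_0)/(Z_L + Z_0) = (120 − j139)/(220 − j139)
|Γ| = 184/260 = 0.706
VSWR = (1 + |Γ|)/(1 − |Γ|) = 1.71/0.294

VSWR ≈ 5.79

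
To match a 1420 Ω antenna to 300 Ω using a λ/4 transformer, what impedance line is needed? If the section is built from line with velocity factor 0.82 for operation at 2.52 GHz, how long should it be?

Z_qwt ≈ 653 Ω; length ≈ 2.44 cm

Z_qwt = √(Z_0·R_L) = √(300 × 1420) = √426000
λ = 0.82·c/f = 0.0976 m, so l = λ/4 = 0.0244 m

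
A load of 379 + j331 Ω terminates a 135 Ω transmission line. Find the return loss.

Γ = (244 + j331)/(514 + j331), |Γ| = 0.673
RL = −20·log₁₀|Γ| = −20·log₁₀(0.673)

RL ≈ 3.44 dB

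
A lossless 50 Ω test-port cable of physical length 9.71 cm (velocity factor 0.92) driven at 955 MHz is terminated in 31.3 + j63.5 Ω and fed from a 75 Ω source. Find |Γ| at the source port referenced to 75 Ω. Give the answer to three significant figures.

λ = v/f = 0.92·c / 955 MHz = 0.289 m
βl = 2π·l/λ = 2π × 0.336 = 121°
tan(βl) = -1.67
Z_in = Z_0·(Z_L + jZ_0·tanβl)/(Z_0 + jZ_L·tanβl) = 10.9 − j2.71 Ω
Γ_s = (Z_in − Z_s)/(Z_in + Z_s) = (-64.1 − j2.71)/(85.9 − j2.71), |Γ_s| = 0.746

|Γ| ≈ 0.746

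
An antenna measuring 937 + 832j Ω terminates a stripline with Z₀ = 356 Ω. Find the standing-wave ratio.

Γ = (Z_L − Z_0)/(Z_L + Z_0) = (581 + j832)/(1293 + j832)
|Γ| = 1010/1540 = 0.66
VSWR = (1 + |Γ|)/(1 − |Γ|) = 1.66/0.34

VSWR ≈ 4.88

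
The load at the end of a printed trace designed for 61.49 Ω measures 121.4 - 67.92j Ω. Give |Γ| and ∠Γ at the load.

Γ ≈ 0.464 ∠ -28.2°

Γ = (Z_L − Z_0)/(Z_L + Z_0) = (59.91 − j67.92)/(182.9 − j67.92)
|Γ| = 90.6/195 = 0.464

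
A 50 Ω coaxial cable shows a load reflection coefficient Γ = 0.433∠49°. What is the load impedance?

Z_L ≈ 65.6 + j52.8 Ω

Z_L = Z_0·(1 + Γ)/(1 − Γ) = 50·(1.28 + j0.327)/(0.716 − j0.327)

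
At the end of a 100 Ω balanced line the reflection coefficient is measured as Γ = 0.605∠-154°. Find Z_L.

Z_L = Z_0·(1 + Γ)/(1 − Γ) = 100·(0.456 − j0.265)/(1.54 + j0.265)

Z_L ≈ 25.8 − j21.6 Ω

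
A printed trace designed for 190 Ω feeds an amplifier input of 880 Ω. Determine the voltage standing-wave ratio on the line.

VSWR ≈ 4.63

For a purely resistive load, VSWR = R_L/Z_0 or Z_0/R_L (whichever > 1) = 880/190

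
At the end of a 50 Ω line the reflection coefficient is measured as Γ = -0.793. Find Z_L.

Z_L = Z_0·(1 + Γ)/(1 − Γ) = 50·(0.207)/(1.79)

Z_L ≈ 5.77 Ω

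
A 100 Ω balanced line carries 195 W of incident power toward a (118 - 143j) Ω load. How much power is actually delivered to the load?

P_delivered ≈ 135 W

|Γ| = |(18 − j143)/(218 − j143)| = 0.553
|Γ|² = 0.306
P_refl = |Γ|²·P_inc = 59.6 W, P_del = (1 − |Γ|²)·P_inc = 135 W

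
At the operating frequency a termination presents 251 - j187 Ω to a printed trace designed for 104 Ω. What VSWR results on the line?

VSWR ≈ 3.91

Γ = (Z_L − Z_0)/(Z_L + Z_0) = (147 − j187)/(355 − j187)
|Γ| = 238/401 = 0.593
VSWR = (1 + |Γ|)/(1 − |Γ|) = 1.59/0.407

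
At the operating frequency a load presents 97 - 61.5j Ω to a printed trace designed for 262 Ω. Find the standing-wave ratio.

VSWR ≈ 2.87

Γ = (Z_L − Z_0)/(Z_L + Z_0) = (-165 − j61.5)/(359 − j61.5)
|Γ| = 176/364 = 0.483
VSWR = (1 + |Γ|)/(1 − |Γ|) = 1.48/0.517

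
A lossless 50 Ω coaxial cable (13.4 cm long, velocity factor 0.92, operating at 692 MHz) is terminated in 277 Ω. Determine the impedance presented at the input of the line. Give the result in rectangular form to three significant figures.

λ = v/f = 0.92·c / 692 MHz = 0.399 m
βl = 2π·l/λ = 2π × 0.336 = 121°
tan(βl) = tan(121°) = -1.67
Z_in = Z_0·(Z_L + jZ_0·tanβl)/(Z_0 + jZ_L·tanβl)
     = 50·(277 − j83.4)/(50 − j462)

Z_in ≈ 12.1 + j28.7 Ω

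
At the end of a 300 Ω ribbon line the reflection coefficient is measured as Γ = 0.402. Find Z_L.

Z_L = Z_0·(1 + Γ)/(1 − Γ) = 300·(1.4)/(0.598)

Z_L ≈ 703 Ω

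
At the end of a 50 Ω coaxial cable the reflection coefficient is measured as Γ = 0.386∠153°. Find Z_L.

Z_L ≈ 23.2 + j9.54 Ω

Z_L = Z_0·(1 + Γ)/(1 − Γ) = 50·(0.656 + j0.175)/(1.34 − j0.175)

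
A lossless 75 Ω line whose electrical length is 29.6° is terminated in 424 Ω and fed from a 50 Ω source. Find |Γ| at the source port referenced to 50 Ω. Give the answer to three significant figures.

|Γ| ≈ 0.76

tan(βl) = 0.568
Z_in = Z_0·(Z_L + jZ_0·tanβl)/(Z_0 + jZ_L·tanβl) = 49.6 − j117 Ω
Γ_s = (Z_in − Z_s)/(Z_in + Z_s) = (-0.43 − j117)/(99.6 − j117), |Γ_s| = 0.76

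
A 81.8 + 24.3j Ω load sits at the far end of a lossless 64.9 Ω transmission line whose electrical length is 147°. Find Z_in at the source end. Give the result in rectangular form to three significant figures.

tan(βl) = tan(147°) = -0.649
Z_in = Z_0·(Z_L + jZ_0·tanβl)/(Z_0 + jZ_L·tanβl)
     = 64.9·(81.8 − j17.8)/(80.7 − j53.1)

Z_in ≈ 52.5 + j20.2 Ω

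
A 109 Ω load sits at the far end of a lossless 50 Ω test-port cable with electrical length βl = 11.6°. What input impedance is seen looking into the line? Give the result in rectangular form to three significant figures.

Z_in ≈ 94.6 − j32.1 Ω

tan(βl) = tan(11.6°) = 0.205
Z_in = Z_0·(Z_L + jZ_0·tanβl)/(Z_0 + jZ_L·tanβl)
     = 50·(109 + j10.3)/(50 + j22.4)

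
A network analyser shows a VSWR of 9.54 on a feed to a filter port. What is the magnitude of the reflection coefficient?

|Γ| = (S − 1)/(S + 1) = (9.54 − 1)/(9.54 + 1) = 8.54/10.5

|Γ| ≈ 0.81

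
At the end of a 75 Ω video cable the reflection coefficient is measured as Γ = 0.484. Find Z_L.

Z_L = Z_0·(1 + Γ)/(1 − Γ) = 75·(1.48)/(0.516)

Z_L ≈ 216 Ω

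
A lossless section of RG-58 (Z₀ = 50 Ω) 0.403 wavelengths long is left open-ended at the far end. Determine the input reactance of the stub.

X_in ≈ 71.6 Ω (inductive)

βl = 2π × 0.403 = 145°
tan(βl) = -0.698
For an open-ended stub, Z_in = −jZ_0·cot(βl) = −jZ_0/tan(βl)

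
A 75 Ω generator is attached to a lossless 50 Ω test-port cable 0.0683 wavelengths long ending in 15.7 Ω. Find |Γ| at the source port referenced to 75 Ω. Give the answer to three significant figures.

βl = 2π × 0.0683 = 24.6°
tan(βl) = 0.458
Z_in = Z_0·(Z_L + jZ_0·tanβl)/(Z_0 + jZ_L·tanβl) = 18.6 + j20.2 Ω
Γ_s = (Z_in − Z_s)/(Z_in + Z_s) = (-56.4 + j20.2)/(93.6 + j20.2), |Γ_s| = 0.626

|Γ| ≈ 0.626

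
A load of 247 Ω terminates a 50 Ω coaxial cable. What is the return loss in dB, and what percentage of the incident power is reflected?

RL ≈ 3.57 dB; 44% of incident power reflected

Γ = (247 − 50)/(247 + 50) = 0.663
RL = −20·log₁₀(0.663) = 3.57 dB
P_refl/P_inc = |Γ|² = 0.44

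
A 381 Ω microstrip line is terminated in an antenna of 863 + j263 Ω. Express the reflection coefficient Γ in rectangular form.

Γ ≈ 0.414 + j0.124

Γ = (Z_L − Z_0)/(Z_L + Z_0) = (482 + j263)/(1244 + j263)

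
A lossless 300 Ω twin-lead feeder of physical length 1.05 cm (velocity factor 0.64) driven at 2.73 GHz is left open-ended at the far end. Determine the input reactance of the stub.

X_in ≈ -220 Ω (capacitive)

λ = v/f = 0.64·c / 2.73 GHz = 0.0703 m
βl = 2π·l/λ = 2π × 0.149 = 53.7°
tan(βl) = 1.36
For an open-ended stub, Z_in = −jZ_0·cot(βl) = −jZ_0/tan(βl)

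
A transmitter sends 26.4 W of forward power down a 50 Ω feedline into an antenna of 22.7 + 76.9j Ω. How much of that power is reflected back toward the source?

|Γ| = |(-27.3 + j76.9)/(72.7 + j76.9)| = 0.771
|Γ|² = 0.595
P_refl = |Γ|²·P_inc = 15.7 W, P_del = (1 − |Γ|²)·P_inc = 10.7 W

P_reflected ≈ 15.7 W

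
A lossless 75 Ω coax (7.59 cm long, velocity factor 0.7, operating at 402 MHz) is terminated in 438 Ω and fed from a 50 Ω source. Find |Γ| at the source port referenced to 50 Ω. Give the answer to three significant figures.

|Γ| ≈ 0.703

λ = v/f = 0.7·c / 402 MHz = 0.522 m
βl = 2π·l/λ = 2π × 0.145 = 52.3°
tan(βl) = 1.29
Z_in = Z_0·(Z_L + jZ_0·tanβl)/(Z_0 + jZ_L·tanβl) = 20.2 − j55.3 Ω
Γ_s = (Z_in − Z_s)/(Z_in + Z_s) = (-29.8 − j55.3)/(70.2 − j55.3), |Γ_s| = 0.703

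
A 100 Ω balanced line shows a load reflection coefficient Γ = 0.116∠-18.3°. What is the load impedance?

Z_L = Z_0·(1 + Γ)/(1 − Γ) = 100·(1.11 − j0.0364)/(0.89 + j0.0364)

Z_L ≈ 124 − j9.18 Ω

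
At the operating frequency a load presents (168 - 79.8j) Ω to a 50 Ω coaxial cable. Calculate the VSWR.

VSWR ≈ 4.18

Γ = (Z_L − Z_0)/(Z_L + Z_0) = (118 − j79.8)/(218 − j79.8)
|Γ| = 142/232 = 0.614
VSWR = (1 + |Γ|)/(1 − |Γ|) = 1.61/0.386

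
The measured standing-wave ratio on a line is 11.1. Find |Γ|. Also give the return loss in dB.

|Γ| = (S − 1)/(S + 1) = (11.1 − 1)/(11.1 + 1) = 10.1/12.1
RL = −20·log₁₀|Γ| = −20·log₁₀(0.835)

|Γ| ≈ 0.835; return loss ≈ 1.57 dB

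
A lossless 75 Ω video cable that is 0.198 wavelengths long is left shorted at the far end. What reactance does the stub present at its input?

βl = 2π × 0.198 = 71.3°
tan(βl) = 2.95
For a shorted stub, Z_in = jZ_0·tan(βl)

X_in ≈ 221 Ω (inductive)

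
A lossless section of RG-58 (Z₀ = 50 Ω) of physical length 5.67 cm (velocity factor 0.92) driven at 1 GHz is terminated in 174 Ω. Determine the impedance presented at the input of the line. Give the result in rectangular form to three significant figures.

Z_in ≈ 15.5 − j13.1 Ω

λ = v/f = 0.92·c / 1 GHz = 0.276 m
βl = 2π·l/λ = 2π × 0.205 = 74°
tan(βl) = tan(74°) = 3.48
Z_in = Z_0·(Z_L + jZ_0·tanβl)/(Z_0 + jZ_L·tanβl)
     = 50·(174 + j174)/(50 + j605)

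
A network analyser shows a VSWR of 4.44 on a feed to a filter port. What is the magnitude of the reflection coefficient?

|Γ| = (S − 1)/(S + 1) = (4.44 − 1)/(4.44 + 1) = 3.44/5.44

|Γ| ≈ 0.632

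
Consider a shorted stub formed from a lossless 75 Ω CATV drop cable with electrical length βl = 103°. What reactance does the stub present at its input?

tan(βl) = -4.33
For a shorted stub, Z_in = jZ_0·tan(βl)

X_in ≈ -325 Ω (capacitive)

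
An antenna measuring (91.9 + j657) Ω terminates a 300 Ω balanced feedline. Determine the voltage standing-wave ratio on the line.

VSWR ≈ 19.2

Γ = (Z_L − Z_0)/(Z_L + Z_0) = (-208.1 + j657)/(391.9 + j657)
|Γ| = 689/765 = 0.901
VSWR = (1 + |Γ|)/(1 − |Γ|) = 1.9/0.0991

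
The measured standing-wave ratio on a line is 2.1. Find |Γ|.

|Γ| ≈ 0.355

|Γ| = (S − 1)/(S + 1) = (2.1 − 1)/(2.1 + 1) = 1.1/3.1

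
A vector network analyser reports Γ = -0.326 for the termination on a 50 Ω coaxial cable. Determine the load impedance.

Z_L ≈ 25.4 Ω

Z_L = Z_0·(1 + Γ)/(1 − Γ) = 50·(0.674)/(1.33)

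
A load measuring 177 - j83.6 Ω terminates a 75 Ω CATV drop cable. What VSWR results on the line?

VSWR ≈ 2.97

Γ = (Z_L − Z_0)/(Z_L + Z_0) = (102 − j83.6)/(252 − j83.6)
|Γ| = 132/266 = 0.497
VSWR = (1 + |Γ|)/(1 − |Γ|) = 1.5/0.503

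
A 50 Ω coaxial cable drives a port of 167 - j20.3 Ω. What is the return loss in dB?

Γ = (117 − j20.3)/(217 − j20.3), |Γ| = 0.545
RL = −20·log₁₀|Γ| = −20·log₁₀(0.545)

RL ≈ 5.27 dB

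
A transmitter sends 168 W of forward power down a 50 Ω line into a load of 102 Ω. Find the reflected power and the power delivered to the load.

P_reflected ≈ 19.7 W; P_delivered ≈ 148 W

Γ = (102 − 50)/(102 + 50) = 0.342
|Γ|² = 0.117
P_refl = |Γ|²·P_inc = 19.7 W, P_del = (1 − |Γ|²)·P_inc = 148 W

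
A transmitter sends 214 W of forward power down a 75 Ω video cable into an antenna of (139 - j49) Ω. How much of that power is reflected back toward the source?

|Γ| = |(64 − j49)/(214 − j49)| = 0.367
|Γ|² = 0.135
P_refl = |Γ|²·P_inc = 28.8 W, P_del = (1 − |Γ|²)·P_inc = 185 W

P_reflected ≈ 28.8 W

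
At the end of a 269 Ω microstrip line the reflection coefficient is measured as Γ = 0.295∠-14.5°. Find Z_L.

Z_L ≈ 476 − j77 Ω

Z_L = Z_0·(1 + Γ)/(1 − Γ) = 269·(1.29 − j0.0739)/(0.714 + j0.0739)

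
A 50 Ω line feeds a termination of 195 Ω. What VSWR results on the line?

VSWR ≈ 3.9

Γ = (195 − 50)/(195 + 50) = 0.592
VSWR = (1 + 0.592)/(1 − 0.592)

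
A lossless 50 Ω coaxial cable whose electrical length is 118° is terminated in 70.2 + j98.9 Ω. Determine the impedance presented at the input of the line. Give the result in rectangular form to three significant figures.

tan(βl) = tan(118°) = -1.88
Z_in = Z_0·(Z_L + jZ_0·tanβl)/(Z_0 + jZ_L·tanβl)
     = 50·(70.2 + j4.86)/(236 − j132)

Z_in ≈ 10.9 + j7.12 Ω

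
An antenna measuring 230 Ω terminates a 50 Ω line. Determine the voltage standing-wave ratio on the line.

VSWR ≈ 4.6

Γ = (230 − 50)/(230 + 50) = 0.643
VSWR = (1 + 0.643)/(1 − 0.643)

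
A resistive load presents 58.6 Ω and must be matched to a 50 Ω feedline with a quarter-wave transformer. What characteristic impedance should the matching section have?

Z_qwt = √(Z_0·R_L) = √(50 × 58.6) = √2930

Z_qwt ≈ 54.1 Ω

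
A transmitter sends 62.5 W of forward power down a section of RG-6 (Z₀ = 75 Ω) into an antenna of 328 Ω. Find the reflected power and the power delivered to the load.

P_reflected ≈ 24.6 W; P_delivered ≈ 37.9 W

Γ = (328 − 75)/(328 + 75) = 0.628
|Γ|² = 0.394
P_refl = |Γ|²·P_inc = 24.6 W, P_del = (1 − |Γ|²)·P_inc = 37.9 W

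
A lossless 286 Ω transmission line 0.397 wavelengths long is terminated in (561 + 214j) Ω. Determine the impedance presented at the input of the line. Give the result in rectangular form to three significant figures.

Z_in ≈ 190 + j178 Ω

βl = 2π × 0.397 = 143°
tan(βl) = tan(143°) = -0.756
Z_in = Z_0·(Z_L + jZ_0·tanβl)/(Z_0 + jZ_L·tanβl)
     = 286·(561 − j2.14)/(448 − j424)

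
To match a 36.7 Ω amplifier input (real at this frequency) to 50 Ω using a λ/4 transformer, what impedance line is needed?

Z_qwt = √(Z_0·R_L) = √(50 × 36.7) = √1835

Z_qwt ≈ 42.8 Ω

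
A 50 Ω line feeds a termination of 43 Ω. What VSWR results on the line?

VSWR ≈ 1.16

For a purely resistive load, VSWR = R_L/Z_0 or Z_0/R_L (whichever > 1) = 50/43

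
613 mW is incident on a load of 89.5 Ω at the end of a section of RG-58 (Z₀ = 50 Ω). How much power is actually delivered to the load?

P_delivered ≈ 564 mW

Γ = (89.5 − 50)/(89.5 + 50) = 0.283
|Γ|² = 0.0802
P_refl = |Γ|²·P_inc = 49.1 mW, P_del = (1 − |Γ|²)·P_inc = 564 mW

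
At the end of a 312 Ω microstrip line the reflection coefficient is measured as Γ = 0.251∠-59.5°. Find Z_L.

Z_L ≈ 362 − j167 Ω

Z_L = Z_0·(1 + Γ)/(1 − Γ) = 312·(1.13 − j0.216)/(0.873 + j0.216)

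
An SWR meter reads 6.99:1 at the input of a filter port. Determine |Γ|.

|Γ| ≈ 0.75

|Γ| = (S − 1)/(S + 1) = (6.99 − 1)/(6.99 + 1) = 5.99/7.99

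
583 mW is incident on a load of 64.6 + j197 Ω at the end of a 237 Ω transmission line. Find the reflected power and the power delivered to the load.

P_reflected ≈ 308 mW; P_delivered ≈ 275 mW

|Γ| = |(-172.4 + j197)/(301.6 + j197)| = 0.727
|Γ|² = 0.528
P_refl = |Γ|²·P_inc = 308 mW, P_del = (1 − |Γ|²)·P_inc = 275 mW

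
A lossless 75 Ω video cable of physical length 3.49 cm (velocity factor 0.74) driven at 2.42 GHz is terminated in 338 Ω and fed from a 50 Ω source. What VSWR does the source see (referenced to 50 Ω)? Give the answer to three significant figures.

λ = v/f = 0.74·c / 2.42 GHz = 0.0917 m
βl = 2π·l/λ = 2π × 0.38 = 137°
tan(βl) = -0.934
Z_in = Z_0·(Z_L + jZ_0·tanβl)/(Z_0 + jZ_L·tanβl) = 33.8 + j72.3 Ω
Γ_s = (Z_in − Z_s)/(Z_in + Z_s) = (-16.2 + j72.3)/(83.8 + j72.3), |Γ_s| = 0.669
VSWR = (1 + |Γ_s|)/(1 − |Γ_s|)

VSWR ≈ 5.05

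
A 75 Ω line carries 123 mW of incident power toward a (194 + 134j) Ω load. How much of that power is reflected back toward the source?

P_reflected ≈ 43.7 mW

|Γ| = |(119 + j134)/(269 + j134)| = 0.596
|Γ|² = 0.356
P_refl = |Γ|²·P_inc = 43.7 mW, P_del = (1 − |Γ|²)·P_inc = 79.3 mW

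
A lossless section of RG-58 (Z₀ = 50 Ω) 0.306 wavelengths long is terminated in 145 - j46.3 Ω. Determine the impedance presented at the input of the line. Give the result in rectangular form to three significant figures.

βl = 2π × 0.306 = 110°
tan(βl) = tan(110°) = -2.72
Z_in = Z_0·(Z_L + jZ_0·tanβl)/(Z_0 + jZ_L·tanβl)
     = 50·(145 − j182)/(-76.1 − j395)

Z_in ≈ 18.9 + j22 Ω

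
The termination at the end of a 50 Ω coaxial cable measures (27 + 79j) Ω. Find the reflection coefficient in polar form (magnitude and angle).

Γ = (Z_L − Z_0)/(Z_L + Z_0) = (-23 + j79)/(77 + j79)
|Γ| = 82.3/110 = 0.746

Γ ≈ 0.746 ∠ 60.5°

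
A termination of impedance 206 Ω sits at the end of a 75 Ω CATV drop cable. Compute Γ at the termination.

Γ = (Z_L − Z_0)/(Z_L + Z_0) = (206 − 75)/(206 + 75) = 131/281

Γ = 0.466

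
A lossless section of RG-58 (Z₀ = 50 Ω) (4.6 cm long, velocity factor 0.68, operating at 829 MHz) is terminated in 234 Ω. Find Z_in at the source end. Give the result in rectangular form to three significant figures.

λ = v/f = 0.68·c / 829 MHz = 0.246 m
βl = 2π·l/λ = 2π × 0.187 = 67.3°
tan(βl) = tan(67.3°) = 2.39
Z_in = Z_0·(Z_L + jZ_0·tanβl)/(Z_0 + jZ_L·tanβl)
     = 50·(234 + j120)/(50 + j559)

Z_in ≈ 12.5 − j19.8 Ω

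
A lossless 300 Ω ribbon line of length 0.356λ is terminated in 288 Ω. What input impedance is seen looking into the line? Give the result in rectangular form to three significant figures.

Z_in ≈ 303 − j12 Ω

βl = 2π × 0.356 = 128°
tan(βl) = tan(128°) = -1.27
Z_in = Z_0·(Z_L + jZ_0·tanβl)/(Z_0 + jZ_L·tanβl)
     = 300·(288 − j382)/(300 − j367)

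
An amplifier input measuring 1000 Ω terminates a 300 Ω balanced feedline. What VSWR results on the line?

VSWR ≈ 3.33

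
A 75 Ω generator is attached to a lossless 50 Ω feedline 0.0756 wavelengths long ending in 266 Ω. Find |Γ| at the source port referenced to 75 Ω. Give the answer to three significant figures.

βl = 2π × 0.0756 = 27.2°
tan(βl) = 0.514
Z_in = Z_0·(Z_L + jZ_0·tanβl)/(Z_0 + jZ_L·tanβl) = 39.6 − j82.7 Ω
Γ_s = (Z_in − Z_s)/(Z_in + Z_s) = (-35.4 − j82.7)/(115 − j82.7), |Γ_s| = 0.636

|Γ| ≈ 0.636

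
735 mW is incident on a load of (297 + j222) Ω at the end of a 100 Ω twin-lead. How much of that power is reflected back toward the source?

|Γ| = |(197 + j222)/(397 + j222)| = 0.653
|Γ|² = 0.426
P_refl = |Γ|²·P_inc = 313 mW, P_del = (1 − |Γ|²)·P_inc = 422 mW

P_reflected ≈ 313 mW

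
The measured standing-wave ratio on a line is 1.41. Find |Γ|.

|Γ| = (S − 1)/(S + 1) = (1.41 − 1)/(1.41 + 1) = 0.41/2.41

|Γ| ≈ 0.17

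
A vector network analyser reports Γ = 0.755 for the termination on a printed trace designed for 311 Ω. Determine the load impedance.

Z_L ≈ 2230 Ω

Z_L = Z_0·(1 + Γ)/(1 − Γ) = 311·(1.75)/(0.245)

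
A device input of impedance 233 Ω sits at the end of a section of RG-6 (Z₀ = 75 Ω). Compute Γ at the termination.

Γ = 0.513

Γ = (Z_L − Z_0)/(Z_L + Z_0) = (233 − 75)/(233 + 75) = 158/308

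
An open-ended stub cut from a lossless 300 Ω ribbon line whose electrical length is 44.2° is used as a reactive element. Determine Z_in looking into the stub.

tan(βl) = 0.972
For an open-ended stub, Z_in = −jZ_0·cot(βl) = −jZ_0/tan(βl)

Z_in ≈ −j308 Ω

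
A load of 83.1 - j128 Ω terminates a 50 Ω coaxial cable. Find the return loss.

RL ≈ 2.9 dB

Γ = (33.1 − j128)/(133.1 − j128), |Γ| = 0.716
RL = −20·log₁₀|Γ| = −20·log₁₀(0.716)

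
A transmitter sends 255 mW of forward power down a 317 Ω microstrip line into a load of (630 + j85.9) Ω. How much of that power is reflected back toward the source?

|Γ| = |(313 + j85.9)/(947 + j85.9)| = 0.341
|Γ|² = 0.117
P_refl = |Γ|²·P_inc = 29.7 mW, P_del = (1 − |Γ|²)·P_inc = 225 mW

P_reflected ≈ 29.7 mW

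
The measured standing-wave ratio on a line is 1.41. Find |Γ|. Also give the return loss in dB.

|Γ| ≈ 0.17; return loss ≈ 15.4 dB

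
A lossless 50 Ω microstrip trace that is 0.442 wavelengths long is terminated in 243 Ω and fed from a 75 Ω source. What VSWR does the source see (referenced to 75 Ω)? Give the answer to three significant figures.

VSWR ≈ 3.78

βl = 2π × 0.442 = 159°
tan(βl) = -0.381
Z_in = Z_0·(Z_L + jZ_0·tanβl)/(Z_0 + jZ_L·tanβl) = 62.7 + j97.2 Ω
Γ_s = (Z_in − Z_s)/(Z_in + Z_s) = (-12.3 + j97.2)/(138 + j97.2), |Γ_s| = 0.581
VSWR = (1 + |Γ_s|)/(1 − |Γ_s|)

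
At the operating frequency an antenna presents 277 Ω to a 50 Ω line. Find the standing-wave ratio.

Γ = (277 − 50)/(277 + 50) = 0.694
VSWR = (1 + 0.694)/(1 − 0.694)

VSWR ≈ 5.54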